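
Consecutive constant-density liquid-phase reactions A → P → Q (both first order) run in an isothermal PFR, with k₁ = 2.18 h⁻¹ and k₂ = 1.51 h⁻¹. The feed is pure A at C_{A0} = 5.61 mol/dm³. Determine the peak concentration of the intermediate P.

At the optimum, C_{P,max}/C_{A0} = (k₁/k₂)^[k₂/(k₂−k₁)].
= (2.18/1.51)^(1.51/(1.51−2.18)) = (1.444)^(-2.254) = 0.4371.
C_{P,max} = 0.4371×5.61 = 2.45 mol/dm³.

2.45 mol/dm³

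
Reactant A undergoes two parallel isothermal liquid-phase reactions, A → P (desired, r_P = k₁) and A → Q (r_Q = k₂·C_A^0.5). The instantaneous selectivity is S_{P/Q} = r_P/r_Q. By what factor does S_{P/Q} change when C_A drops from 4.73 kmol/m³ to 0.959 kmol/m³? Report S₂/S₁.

2.22

S_{P/Q} = (k₁/k₂)·C_A^-0.5, so S₂/S₁ = (C_{A,2}/C_{A,1})^-0.5.
= (0.959/4.73)^(-0.5) = (0.2027)^(-0.5) = 2.22.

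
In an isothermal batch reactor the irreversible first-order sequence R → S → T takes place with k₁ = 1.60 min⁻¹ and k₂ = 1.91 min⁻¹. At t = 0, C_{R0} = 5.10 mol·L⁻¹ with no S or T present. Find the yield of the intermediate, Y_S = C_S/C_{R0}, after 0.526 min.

0.335

Solving the coupled first-order balances gives C_S(t) = [k₁/(k₂−k₁)]·C_{R0}·(e^(−k₁t) − e^(−k₂t)).
e^(−k₁t) = e^(−1.60×0.526) = e^(−0.8416) = 0.4310; e^(−k₂t) = e^(−1.005) = 0.3662.
C_S = 1.60×5.10/(1.91−1.60) × (0.4310−0.3662) = 26.32×0.06485 = 1.707 mol·L⁻¹.
Y_S = C_S/C_{R0} = 1.707/5.10 = 0.335.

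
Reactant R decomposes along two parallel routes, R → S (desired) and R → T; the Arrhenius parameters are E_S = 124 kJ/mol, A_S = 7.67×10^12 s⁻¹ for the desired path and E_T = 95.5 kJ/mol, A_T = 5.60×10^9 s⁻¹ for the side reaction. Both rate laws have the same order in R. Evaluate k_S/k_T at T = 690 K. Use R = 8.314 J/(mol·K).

Since both paths have the same order in R, the concentration cancels and S_{S/T} = k_S/k_T = (A_S/A_T)·exp[(E_T−E_S)/(RT)].
(E_T−E_S)/(RT) = (95.5−124)×10³/(8.314×690) = -28500/5737 = -4.968.
k_S/k_T = (7.67×10^12/5.60×10^9)·exp(-4.968) = 1370 × 0.006957 = 9.53.
Since E_S > E_T, raising the temperature improves selectivity toward S.

9.53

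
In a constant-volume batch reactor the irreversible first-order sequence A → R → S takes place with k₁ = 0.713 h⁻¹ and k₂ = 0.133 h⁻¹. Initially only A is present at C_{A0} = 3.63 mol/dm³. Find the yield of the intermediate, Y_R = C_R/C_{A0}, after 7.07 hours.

0.472

The intermediate concentration in a first-order A→B→C sequence is C_R = k₁C_{A0}(e^(−k₁t) − e^(−k₂t))/(k₂−k₁).
e^(−k₁t) = e^(−0.713×7.07) = e^(−5.041) = 0.006468; e^(−k₂t) = e^(−0.9403) = 0.3905.
C_R = 0.713×3.63/(0.133−0.713) × (0.006468−0.3905) = (-4.462)×(-0.3840) = 1.714 mol/dm³.
Y_R = C_R/C_{A0} = 1.714/3.63 = 0.472.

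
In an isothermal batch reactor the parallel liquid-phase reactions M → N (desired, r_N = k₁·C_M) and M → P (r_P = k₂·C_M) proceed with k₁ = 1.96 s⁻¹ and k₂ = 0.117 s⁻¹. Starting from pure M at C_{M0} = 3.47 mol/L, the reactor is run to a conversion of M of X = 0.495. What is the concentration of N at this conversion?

1.62 mol/L

C_M = C_{M0}(1−X) = 1.752 mol/L.
Both paths are first order in M, so the instantaneous fraction to N is constant: dC_N/d(−C_M) = k₁/(k₁+k₂) = 0.9437.
C_N = 0.9437·(C_{M0}−C_M) = 0.9437×1.718 = 1.62 mol/L.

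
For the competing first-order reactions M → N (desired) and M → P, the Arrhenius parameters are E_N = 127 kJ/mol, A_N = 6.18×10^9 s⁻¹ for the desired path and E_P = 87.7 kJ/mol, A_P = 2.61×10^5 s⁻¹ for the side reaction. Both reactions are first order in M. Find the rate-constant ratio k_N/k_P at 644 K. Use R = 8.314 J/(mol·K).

15.4

Since both paths have the same order in M, the concentration cancels and S_{N/P} = k_N/k_P = (A_N/A_P)·exp[(E_P−E_N)/(RT)].
(E_P−E_N)/(RT) = (87.7−127)×10³/(8.314×644) = -39300/5354 = -7.340.
k_N/k_P = (6.18×10^9/2.61×10^5)·exp(-7.340) = 23678 × 6.490×10^-4 = 15.4.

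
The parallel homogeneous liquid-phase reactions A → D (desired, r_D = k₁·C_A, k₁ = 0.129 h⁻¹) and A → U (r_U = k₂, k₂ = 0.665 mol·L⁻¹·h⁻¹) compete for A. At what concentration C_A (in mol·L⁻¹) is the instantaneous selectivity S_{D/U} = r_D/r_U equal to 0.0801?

S_{D/U} = (k₁/k₂)·C_A ⇒ C_A = S·k₂/k₁.
= 0.0801×0.665/0.129 = 0.413 mol·L⁻¹.

0.413 mol·L⁻¹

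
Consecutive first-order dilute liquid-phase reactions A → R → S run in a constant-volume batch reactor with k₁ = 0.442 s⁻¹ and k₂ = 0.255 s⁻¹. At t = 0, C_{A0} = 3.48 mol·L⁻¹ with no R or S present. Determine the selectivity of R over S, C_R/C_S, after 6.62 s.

For first-order series with pure A initially, C_R(t) = k₁C_{A0}/(k₂−k₁)·(e^(−k₁t) − e^(−k₂t)).
e^(−k₁t) = e^(−0.442×6.62) = e^(−2.926) = 0.05361; e^(−k₂t) = e^(−1.688) = 0.1849.
C_R = 0.442×3.48/(0.255−0.442) × (0.05361−0.1849) = (-8.225)×(-0.1313) = 1.080 mol·L⁻¹.
C_A = C_{A0}e^(−k₁t) = 0.1866 mol·L⁻¹, so C_S = C_{A0}−C_A−C_R = 2.214 mol·L⁻¹; C_R/C_S = 0.488.

0.488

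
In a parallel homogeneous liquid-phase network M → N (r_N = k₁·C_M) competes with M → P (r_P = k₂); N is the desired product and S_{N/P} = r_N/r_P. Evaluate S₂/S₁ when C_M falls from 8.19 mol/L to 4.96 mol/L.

0.606

S_{N/P} = (k₁/k₂)·C_M, so S₂/S₁ = (C_{M,2}/C_{M,1}).
= 4.96/8.19 = 0.606.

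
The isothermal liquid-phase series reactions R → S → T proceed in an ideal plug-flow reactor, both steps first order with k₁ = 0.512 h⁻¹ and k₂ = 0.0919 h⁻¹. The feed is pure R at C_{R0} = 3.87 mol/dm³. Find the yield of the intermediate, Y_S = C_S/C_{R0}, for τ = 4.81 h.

0.679

The intermediate concentration in a first-order A→B→C sequence is C_S = k₁C_{R0}(e^(−k₁τ) − e^(−k₂τ))/(k₂−k₁).
e^(−k₁τ) = e^(−0.512×4.81) = e^(−2.463) = 0.08520; e^(−k₂τ) = e^(−0.4420) = 0.6427.
C_S = 0.512×3.87/(0.0919−0.512) × (0.08520−0.6427) = (-4.717)×(-0.5575) = 2.630 mol/dm³.
Y_S = C_S/C_{R0} = 2.630/3.87 = 0.679.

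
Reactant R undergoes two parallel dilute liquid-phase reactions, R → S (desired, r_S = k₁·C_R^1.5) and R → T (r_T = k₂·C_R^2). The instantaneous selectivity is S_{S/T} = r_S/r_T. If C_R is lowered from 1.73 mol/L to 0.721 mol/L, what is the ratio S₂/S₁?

1.55

S_{S/T} = (k₁/k₂)·C_R^-0.5, so S₂/S₁ = (C_{R,2}/C_{R,1})^-0.5.
= (0.721/1.73)^(-0.5) = (0.4168)^(-0.5) = 1.55.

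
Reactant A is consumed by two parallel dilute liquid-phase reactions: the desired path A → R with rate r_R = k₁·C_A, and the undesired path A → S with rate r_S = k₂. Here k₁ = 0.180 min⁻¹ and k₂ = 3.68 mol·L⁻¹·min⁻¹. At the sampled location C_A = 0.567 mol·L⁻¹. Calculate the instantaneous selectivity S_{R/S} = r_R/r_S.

0.0277

S_{R/S} = r_R/r_S = (k₁·C_A)/(k₂) = (k₁/k₂)·C_A.
= (0.180×0.5670) / (3.68) = 0.1021/3.680 = 0.0277.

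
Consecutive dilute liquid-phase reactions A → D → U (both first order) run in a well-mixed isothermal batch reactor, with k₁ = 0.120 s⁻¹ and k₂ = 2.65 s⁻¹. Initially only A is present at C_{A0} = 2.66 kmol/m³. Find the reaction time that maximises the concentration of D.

The intermediate peaks when r₁ = r₂, i.e. k₁e^(−k₁t) = k₂e^(−k₂t), giving t_opt = ln(k₂/k₁)/(k₂−k₁).
= ln(2.65/0.120)/(2.65−0.120) = ln(22.08)/2.530 = 3.095/2.530 = 1.22 s.

1.22 s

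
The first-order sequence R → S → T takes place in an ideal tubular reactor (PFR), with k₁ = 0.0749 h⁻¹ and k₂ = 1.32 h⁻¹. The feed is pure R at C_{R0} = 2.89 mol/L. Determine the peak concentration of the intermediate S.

Evaluating C_S at τ_opt = ln(k₂/k₁)/(k₂−k₁) gives C_{S,max}/C_{R0} = (k₁/k₂)^[k₂/(k₂−k₁)].
= (0.0749/1.32)^(1.32/(1.32−0.0749)) = (0.05674)^(1.060) = 0.04775.
C_{S,max} = 0.04775×2.89 = 0.138 mol/L.

0.138 mol/L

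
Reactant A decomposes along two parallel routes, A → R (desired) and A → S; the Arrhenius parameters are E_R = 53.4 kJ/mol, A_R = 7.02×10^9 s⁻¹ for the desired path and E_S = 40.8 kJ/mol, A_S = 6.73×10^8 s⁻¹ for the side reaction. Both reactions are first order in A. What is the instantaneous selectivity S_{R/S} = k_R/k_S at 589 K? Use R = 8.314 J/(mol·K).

0.796

Since both paths have the same order in A, the concentration cancels and S_{R/S} = k_R/k_S = (A_R/A_S)·exp[(E_S−E_R)/(RT)].
(E_S−E_R)/(RT) = (40.8−53.4)×10³/(8.314×589) = -12600/4897 = -2.573.
k_R/k_S = (7.02×10^9/6.73×10^8)·exp(-2.573) = 10.43 × 0.07630 = 0.796.
Since E_R > E_S, raising the temperature improves selectivity toward R.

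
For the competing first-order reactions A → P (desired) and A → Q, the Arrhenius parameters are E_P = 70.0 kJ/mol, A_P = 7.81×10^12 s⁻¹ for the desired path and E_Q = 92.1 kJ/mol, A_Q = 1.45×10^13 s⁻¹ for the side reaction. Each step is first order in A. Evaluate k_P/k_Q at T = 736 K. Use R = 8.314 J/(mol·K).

19.9

Since both paths have the same order in A, the concentration cancels and S_{P/Q} = k_P/k_Q = (A_P/A_Q)·exp[(E_Q−E_P)/(RT)].
(E_Q−E_P)/(RT) = (92.1−70.0)×10³/(8.314×736) = 22100/6119 = 3.612.
k_P/k_Q = (7.81×10^12/1.45×10^13)·exp(3.612) = 0.5386 × 37.03 = 19.9.
Since E_P < E_Q, lowering the temperature improves selectivity toward P.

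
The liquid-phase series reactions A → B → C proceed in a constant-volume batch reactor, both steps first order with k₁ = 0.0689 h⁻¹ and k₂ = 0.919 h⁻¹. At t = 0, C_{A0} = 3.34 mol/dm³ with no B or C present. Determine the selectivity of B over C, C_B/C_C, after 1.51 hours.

For first-order series with pure A initially, C_B(t) = k₁C_{A0}/(k₂−k₁)·(e^(−k₁t) − e^(−k₂t)).
e^(−k₁t) = e^(−0.0689×1.51) = e^(−0.1040) = 0.9012; e^(−k₂t) = e^(−1.388) = 0.2497.
C_B = 0.0689×3.34/(0.919−0.0689) × (0.9012−0.2497) = 0.2707×0.6515 = 0.1764 mol/dm³.
C_A = C_{A0}e^(−k₁t) = 3.010 mol/dm³, so C_C = C_{A0}−C_A−C_B = 0.1537 mol/dm³; C_B/C_C = 1.15.

1.15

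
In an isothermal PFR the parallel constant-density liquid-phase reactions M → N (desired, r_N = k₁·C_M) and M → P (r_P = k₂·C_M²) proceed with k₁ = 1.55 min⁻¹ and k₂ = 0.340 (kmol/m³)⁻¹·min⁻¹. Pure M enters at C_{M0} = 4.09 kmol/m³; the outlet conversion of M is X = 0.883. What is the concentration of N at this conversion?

2.46 kmol/m³

C_M = C_{M0}(1−X) = 0.4785 kmol/m³.
Along a PFR/batch, dC_N/dC_M = −r_N/(r_N+r_P) = −k₁/(k₁+k₂·C_M).
Integrating from C_{M0} to C_M: C_N = (1.55/0.340)·ln[(1.55+0.340·4.09)/(1.55+0.340·0.479)] = 4.559·ln(2.941/1.713) = 2.464 kmol/m³.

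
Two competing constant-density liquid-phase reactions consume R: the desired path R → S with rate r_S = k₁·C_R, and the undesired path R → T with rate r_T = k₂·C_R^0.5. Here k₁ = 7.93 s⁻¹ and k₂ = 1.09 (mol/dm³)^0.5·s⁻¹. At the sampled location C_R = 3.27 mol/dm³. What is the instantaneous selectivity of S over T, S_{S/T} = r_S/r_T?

13.2

S_{S/T} = r_S/r_T = (k₁·C_R)/(k₂·C_R^0.5) = (k₁/k₂)·C_R^0.5.
= (7.93×3.270) / (1.09×3.270^0.5) = 25.93/1.971 = 13.2.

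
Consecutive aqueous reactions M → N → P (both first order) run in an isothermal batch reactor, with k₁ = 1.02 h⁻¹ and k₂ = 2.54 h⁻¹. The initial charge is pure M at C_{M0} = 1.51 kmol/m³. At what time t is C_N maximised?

The intermediate peaks when r₁ = r₂, i.e. k₁e^(−k₁t) = k₂e^(−k₂t), giving t_opt = ln(k₂/k₁)/(k₂−k₁).
= ln(2.54/1.02)/(2.54−1.02) = ln(2.490)/1.520 = 0.9124/1.520 = 0.600 h.

0.600 h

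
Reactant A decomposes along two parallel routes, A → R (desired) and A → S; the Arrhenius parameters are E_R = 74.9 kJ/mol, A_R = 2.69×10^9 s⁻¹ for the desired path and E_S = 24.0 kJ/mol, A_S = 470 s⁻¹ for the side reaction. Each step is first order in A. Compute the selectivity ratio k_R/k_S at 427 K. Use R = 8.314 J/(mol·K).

3.40

With equal orders, S_{R/S} = k_R/k_S = (A_R/A_S)·exp[(E_S−E_R)/(RT)].
(E_S−E_R)/(RT) = (24.0−74.9)×10³/(8.314×427) = -50900/3550 = -14.34.
k_R/k_S = (2.69×10^9/470)·exp(-14.34) = 5.723×10^6 × 5.932×10^-7 = 3.40.
Since E_R > E_S, raising the temperature improves selectivity toward R.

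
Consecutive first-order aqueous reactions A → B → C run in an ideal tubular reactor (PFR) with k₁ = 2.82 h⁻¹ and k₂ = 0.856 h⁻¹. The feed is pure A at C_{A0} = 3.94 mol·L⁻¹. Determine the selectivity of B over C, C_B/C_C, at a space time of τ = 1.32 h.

0.785

The intermediate concentration in a first-order A→B→C sequence is C_B = k₁C_{A0}(e^(−k₁τ) − e^(−k₂τ))/(k₂−k₁).
e^(−k₁τ) = e^(−2.82×1.32) = e^(−3.722) = 0.02418; e^(−k₂τ) = e^(−1.130) = 0.3231.
C_B = 2.82×3.94/(0.856−2.82) × (0.02418−0.3231) = (-5.657)×(-0.2989) = 1.691 mol·L⁻¹.
C_A = C_{A0}e^(−k₁τ) = 0.09525 mol·L⁻¹, so C_C = C_{A0}−C_A−C_B = 2.154 mol·L⁻¹; C_B/C_C = 0.785.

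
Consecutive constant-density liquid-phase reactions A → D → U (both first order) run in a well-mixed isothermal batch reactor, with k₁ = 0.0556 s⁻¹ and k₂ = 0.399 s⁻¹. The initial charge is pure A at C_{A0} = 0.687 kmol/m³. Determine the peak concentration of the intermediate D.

For a first-order series the maximum intermediate yield is C_{D,max}/C_{A0} = (k₁/k₂)^[k₂/(k₂−k₁)].
= (0.0556/0.399)^(0.399/(0.399−0.0556)) = (0.1393)^(1.162) = 0.1013.
C_{D,max} = 0.1013×0.687 = 0.0696 kmol/m³.

0.0696 kmol/m³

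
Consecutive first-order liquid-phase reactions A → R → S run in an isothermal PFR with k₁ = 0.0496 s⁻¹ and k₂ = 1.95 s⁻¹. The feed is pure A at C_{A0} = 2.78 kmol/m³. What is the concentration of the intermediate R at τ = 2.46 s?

Solving the coupled first-order balances gives C_R(τ) = [k₁/(k₂−k₁)]·C_{A0}·(e^(−k₁τ) − e^(−k₂τ)).
e^(−k₁τ) = e^(−0.0496×2.46) = e^(−0.1220) = 0.8851; e^(−k₂τ) = e^(−4.797) = 0.008254.
C_R = 0.0496×2.78/(1.95−0.0496) × (0.8851−0.008254) = 0.07256×0.8769 = 0.06362 kmol/m³.

0.0636 kmol/m³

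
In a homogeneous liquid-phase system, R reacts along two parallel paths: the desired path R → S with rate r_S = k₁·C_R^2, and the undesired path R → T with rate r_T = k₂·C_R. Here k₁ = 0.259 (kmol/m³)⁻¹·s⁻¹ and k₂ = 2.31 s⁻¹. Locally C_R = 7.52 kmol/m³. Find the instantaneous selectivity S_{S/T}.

0.843

S_{S/T} = r_S/r_T = (k₁·C_R^2)/(k₂·C_R) = (k₁/k₂)·C_R.
= (0.259×7.520^2) / (2.31×7.520) = 14.65/17.37 = 0.843.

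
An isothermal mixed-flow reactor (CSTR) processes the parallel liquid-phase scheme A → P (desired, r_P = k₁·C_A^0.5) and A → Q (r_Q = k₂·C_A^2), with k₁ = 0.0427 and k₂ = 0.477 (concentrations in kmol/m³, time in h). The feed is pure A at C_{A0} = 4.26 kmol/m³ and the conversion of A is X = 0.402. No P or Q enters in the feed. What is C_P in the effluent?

0.0369 kmol/m³

Exit C_A = C_{A0}(1−X) = 4.26×0.598 = 2.547 kmol/m³.
Rates in a CSTR are evaluated at the outlet concentration: r_P = 0.0427×2.547^0.5 = 0.06815, r_Q = 0.477×2.547^2 = 3.096.
Fraction of consumed A going to P: r_P/(r_P+r_Q) = 0.02154.
C_P = 0.02154·C_{A0}·X = 0.02154×4.26×0.402 = 0.0369 kmol/m³.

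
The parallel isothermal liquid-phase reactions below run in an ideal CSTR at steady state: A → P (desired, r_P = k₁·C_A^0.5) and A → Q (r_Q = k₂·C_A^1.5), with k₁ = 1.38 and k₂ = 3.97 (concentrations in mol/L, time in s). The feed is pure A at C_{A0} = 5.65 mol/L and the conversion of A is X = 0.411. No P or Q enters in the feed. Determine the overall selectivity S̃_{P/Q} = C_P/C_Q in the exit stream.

Exit C_A = C_{A0}(1−X) = 5.65×0.589 = 3.328 mol/L.
Rates in a CSTR are evaluated at the outlet concentration: r_P = 1.38×3.328^0.5 = 2.517, r_Q = 3.97×3.328^1.5 = 24.10.
Overall selectivity = C_P/C_Q = r_Pτ/(r_Qτ) = r_P/r_Q = 0.104.

0.104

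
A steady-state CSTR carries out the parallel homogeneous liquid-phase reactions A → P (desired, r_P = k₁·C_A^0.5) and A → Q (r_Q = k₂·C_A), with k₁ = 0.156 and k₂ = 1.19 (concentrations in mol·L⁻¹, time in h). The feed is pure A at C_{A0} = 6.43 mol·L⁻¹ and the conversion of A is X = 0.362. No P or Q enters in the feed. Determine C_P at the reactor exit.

0.141 mol·L⁻¹

Exit C_A = C_{A0}(1−X) = 6.43×0.638 = 4.102 mol·L⁻¹.
Rates in a CSTR are evaluated at the outlet concentration: r_P = 0.156×4.102^0.5 = 0.3160, r_Q = 1.19×4.102 = 4.882.
Fraction of consumed A going to P: r_P/(r_P+r_Q) = 0.06079.
C_P = 0.06079·C_{A0}·X = 0.06079×6.43×0.362 = 0.141 mol·L⁻¹.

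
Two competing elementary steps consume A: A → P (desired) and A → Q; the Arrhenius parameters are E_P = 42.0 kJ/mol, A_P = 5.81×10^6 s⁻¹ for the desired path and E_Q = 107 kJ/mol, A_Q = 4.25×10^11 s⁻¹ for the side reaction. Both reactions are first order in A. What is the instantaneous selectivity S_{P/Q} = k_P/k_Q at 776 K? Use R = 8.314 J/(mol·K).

0.325

With equal orders, S_{P/Q} = k_P/k_Q = (A_P/A_Q)·exp[(E_Q−E_P)/(RT)].
(E_Q−E_P)/(RT) = (107−42.0)×10³/(8.314×776) = 65000/6452 = 10.07.
k_P/k_Q = (5.81×10^6/4.25×10^11)·exp(10.07) = 1.367×10^-5 × 23740 = 0.325.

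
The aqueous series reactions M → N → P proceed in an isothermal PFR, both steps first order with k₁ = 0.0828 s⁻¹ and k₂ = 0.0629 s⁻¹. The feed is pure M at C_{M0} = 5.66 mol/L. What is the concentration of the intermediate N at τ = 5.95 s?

1.81 mol/L

For first-order series with pure M initially, C_N(τ) = k₁C_{M0}/(k₂−k₁)·(e^(−k₁τ) − e^(−k₂τ)).
e^(−k₁τ) = e^(−0.0828×5.95) = e^(−0.4927) = 0.6110; e^(−k₂τ) = e^(−0.3743) = 0.6878.
C_N = 0.0828×5.66/(0.0629−0.0828) × (0.6110−0.6878) = (-23.55)×(-0.07680) = 1.809 mol/L.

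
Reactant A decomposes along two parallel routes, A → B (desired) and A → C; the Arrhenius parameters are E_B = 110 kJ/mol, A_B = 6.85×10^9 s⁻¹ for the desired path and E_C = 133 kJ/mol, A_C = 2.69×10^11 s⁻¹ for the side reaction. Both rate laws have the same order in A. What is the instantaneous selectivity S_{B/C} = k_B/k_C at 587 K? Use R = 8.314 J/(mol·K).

2.84

With equal orders, S_{B/C} = k_B/k_C = (A_B/A_C)·exp[(E_C−E_B)/(RT)].
(E_C−E_B)/(RT) = (133−110)×10³/(8.314×587) = 23000/4880 = 4.713.
k_B/k_C = (6.85×10^9/2.69×10^11)·exp(4.713) = 0.02546 × 111.4 = 2.84.
Since E_B < E_C, lowering the temperature improves selectivity toward B.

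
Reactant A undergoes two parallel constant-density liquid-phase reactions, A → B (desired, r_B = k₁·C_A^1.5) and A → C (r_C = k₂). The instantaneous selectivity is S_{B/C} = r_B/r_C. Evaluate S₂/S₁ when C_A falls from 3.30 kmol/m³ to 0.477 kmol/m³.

S_{B/C} = (k₁/k₂)·C_A^1.5, so S₂/S₁ = (C_{A,2}/C_{A,1})^1.5.
= (0.477/3.30)^1.5 = (0.1445)^1.5 = 0.0550.

0.0550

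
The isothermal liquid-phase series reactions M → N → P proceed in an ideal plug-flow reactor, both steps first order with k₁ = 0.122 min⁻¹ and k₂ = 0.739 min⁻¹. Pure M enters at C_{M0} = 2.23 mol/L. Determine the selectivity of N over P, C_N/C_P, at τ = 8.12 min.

Solving the coupled first-order balances gives C_N(τ) = [k₁/(k₂−k₁)]·C_{M0}·(e^(−k₁τ) − e^(−k₂τ)).
e^(−k₁τ) = e^(−0.122×8.12) = e^(−0.9906) = 0.3713; e^(−k₂τ) = e^(−6.001) = 0.002477.
C_N = 0.122×2.23/(0.739−0.122) × (0.3713−0.002477) = 0.4409×0.3689 = 0.1626 mol/L.
C_M = C_{M0}e^(−k₁τ) = 0.8281 mol/L, so C_P = C_{M0}−C_M−C_N = 1.239 mol/L; C_N/C_P = 0.131.

0.131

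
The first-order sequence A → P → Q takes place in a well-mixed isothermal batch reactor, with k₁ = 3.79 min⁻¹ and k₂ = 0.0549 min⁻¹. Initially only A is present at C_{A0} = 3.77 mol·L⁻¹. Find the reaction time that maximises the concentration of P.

Setting dC_P/dt = 0 gives t_opt = ln(k₂/k₁)/(k₂−k₁).
= ln(0.0549/3.79)/(0.0549−3.79) = ln(0.01449)/-3.735 = -4.235/-3.735 = 1.13 min.

1.13 min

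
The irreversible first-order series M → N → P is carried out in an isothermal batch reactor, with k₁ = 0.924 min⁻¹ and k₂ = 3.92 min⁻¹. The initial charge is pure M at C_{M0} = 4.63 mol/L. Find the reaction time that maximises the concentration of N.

0.482 min

The intermediate peaks when r₁ = r₂, i.e. k₁e^(−k₁t) = k₂e^(−k₂t), giving t_opt = ln(k₂/k₁)/(k₂−k₁).
= ln(3.92/0.924)/(3.92−0.924) = ln(4.242)/2.996 = 1.445/2.996 = 0.482 min.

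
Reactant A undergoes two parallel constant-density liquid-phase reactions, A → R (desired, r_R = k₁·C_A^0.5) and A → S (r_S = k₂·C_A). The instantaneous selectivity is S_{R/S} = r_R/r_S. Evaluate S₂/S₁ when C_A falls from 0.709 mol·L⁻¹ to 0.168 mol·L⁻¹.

2.05

S_{R/S} = (k₁/k₂)·C_A^-0.5, so S₂/S₁ = (C_{A,2}/C_{A,1})^-0.5.
= (0.168/0.709)^(-0.5) = (0.2370)^(-0.5) = 2.05.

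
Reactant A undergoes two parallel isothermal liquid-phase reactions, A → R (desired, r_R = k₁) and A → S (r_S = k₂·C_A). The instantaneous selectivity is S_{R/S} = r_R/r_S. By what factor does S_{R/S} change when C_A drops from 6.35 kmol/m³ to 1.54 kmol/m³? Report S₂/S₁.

S_{R/S} = (k₁/k₂)·C_A⁻¹, so S₂/S₁ = (C_{A,2}/C_{A,1})⁻¹.
= 6.35/1.54 = 4.12.
Selectivity toward R rises as C_A falls — low-concentration operation is favoured.

4.12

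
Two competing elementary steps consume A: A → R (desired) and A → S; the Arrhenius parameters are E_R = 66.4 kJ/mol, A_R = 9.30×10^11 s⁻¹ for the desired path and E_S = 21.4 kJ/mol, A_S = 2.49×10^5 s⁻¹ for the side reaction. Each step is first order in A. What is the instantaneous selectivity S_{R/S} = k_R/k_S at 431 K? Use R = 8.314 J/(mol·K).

13.1

Since both paths have the same order in A, the concentration cancels and S_{R/S} = k_R/k_S = (A_R/A_S)·exp[(E_S−E_R)/(RT)].
(E_S−E_R)/(RT) = (21.4−66.4)×10³/(8.314×431) = -45000/3583 = -12.56.
k_R/k_S = (9.30×10^11/2.49×10^5)·exp(-12.56) = 3.735×10^6 × 3.516×10^-6 = 13.1.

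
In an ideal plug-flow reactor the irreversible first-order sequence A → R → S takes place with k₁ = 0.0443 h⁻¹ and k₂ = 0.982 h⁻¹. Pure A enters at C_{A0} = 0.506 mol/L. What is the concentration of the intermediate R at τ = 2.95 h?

For first-order series with pure A initially, C_R(τ) = k₁C_{A0}/(k₂−k₁)·(e^(−k₁τ) − e^(−k₂τ)).
e^(−k₁τ) = e^(−0.0443×2.95) = e^(−0.1307) = 0.8775; e^(−k₂τ) = e^(−2.897) = 0.05519.
C_R = 0.0443×0.506/(0.982−0.0443) × (0.8775−0.05519) = 0.02391×0.8223 = 0.01966 mol/L.

0.0197 mol/L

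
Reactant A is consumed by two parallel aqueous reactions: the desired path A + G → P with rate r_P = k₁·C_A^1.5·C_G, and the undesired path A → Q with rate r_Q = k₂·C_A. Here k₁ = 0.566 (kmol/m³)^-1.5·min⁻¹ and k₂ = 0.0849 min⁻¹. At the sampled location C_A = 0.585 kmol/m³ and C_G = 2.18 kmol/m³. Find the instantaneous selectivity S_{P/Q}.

11.1

S_{P/Q} = r_P/r_Q = (k₁·C_A^1.5·C_G)/(k₂·C_A) = (k₁/k₂)·C_A^0.5·C_G.
= (0.566×0.5850^1.5×2.180) / (0.0849×0.5850) = 0.5521/0.04967 = 11.1.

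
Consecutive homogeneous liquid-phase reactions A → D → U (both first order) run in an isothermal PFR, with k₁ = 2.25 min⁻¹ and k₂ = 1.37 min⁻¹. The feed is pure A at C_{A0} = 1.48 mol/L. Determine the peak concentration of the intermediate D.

0.684 mol/L

Evaluating C_D at τ_opt = ln(k₂/k₁)/(k₂−k₁) gives C_{D,max}/C_{A0} = (k₁/k₂)^[k₂/(k₂−k₁)].
= (2.25/1.37)^(1.37/(1.37−2.25)) = (1.642)^(-1.557) = 0.4619.
C_{D,max} = 0.4619×1.48 = 0.684 mol/L.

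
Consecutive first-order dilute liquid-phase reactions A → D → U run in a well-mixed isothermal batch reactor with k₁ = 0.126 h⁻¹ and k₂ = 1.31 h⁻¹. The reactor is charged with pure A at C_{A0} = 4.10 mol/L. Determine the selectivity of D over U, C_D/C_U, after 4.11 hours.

The intermediate concentration in a first-order A→B→C sequence is C_D = k₁C_{A0}(e^(−k₁t) − e^(−k₂t))/(k₂−k₁).
e^(−k₁t) = e^(−0.126×4.11) = e^(−0.5179) = 0.5958; e^(−k₂t) = e^(−5.384) = 0.004589.
C_D = 0.126×4.10/(1.31−0.126) × (0.5958−0.004589) = 0.4363×0.5912 = 0.2580 mol/L.
C_A = C_{A0}e^(−k₁t) = 2.443 mol/L, so C_U = C_{A0}−C_A−C_D = 1.399 mol/L; C_D/C_U = 0.184.

0.184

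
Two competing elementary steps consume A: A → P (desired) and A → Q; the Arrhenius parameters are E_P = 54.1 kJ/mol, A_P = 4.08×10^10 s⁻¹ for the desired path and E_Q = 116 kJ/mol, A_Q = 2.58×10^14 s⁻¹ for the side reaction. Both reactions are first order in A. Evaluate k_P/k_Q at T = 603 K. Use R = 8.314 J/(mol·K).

Since both paths have the same order in A, the concentration cancels and S_{P/Q} = k_P/k_Q = (A_P/A_Q)·exp[(E_Q−E_P)/(RT)].
(E_Q−E_P)/(RT) = (116−54.1)×10³/(8.314×603) = 61900/5013 = 12.35.
k_P/k_Q = (4.08×10^10/2.58×10^14)·exp(12.35) = 1.581×10^-4 × 2.303×10^5 = 36.4.
Since E_P < E_Q, lowering the temperature improves selectivity toward P.

36.4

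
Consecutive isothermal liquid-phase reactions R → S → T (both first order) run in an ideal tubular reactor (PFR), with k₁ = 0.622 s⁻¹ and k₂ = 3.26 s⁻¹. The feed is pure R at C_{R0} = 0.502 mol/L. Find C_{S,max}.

0.0648 mol/L

Evaluating C_S at τ_opt = ln(k₂/k₁)/(k₂−k₁) gives C_{S,max}/C_{R0} = (k₁/k₂)^[k₂/(k₂−k₁)].
= (0.622/3.26)^(3.26/(3.26−0.622)) = (0.1908)^(1.236) = 0.1291.
C_{S,max} = 0.1291×0.502 = 0.0648 mol/L.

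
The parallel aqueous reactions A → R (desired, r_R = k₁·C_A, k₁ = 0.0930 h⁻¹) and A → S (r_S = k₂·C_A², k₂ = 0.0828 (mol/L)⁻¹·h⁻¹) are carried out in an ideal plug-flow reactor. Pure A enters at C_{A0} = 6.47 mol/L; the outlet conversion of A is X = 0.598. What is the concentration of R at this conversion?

0.800 mol/L

C_A = C_{A0}(1−X) = 2.601 mol/L.
Along a PFR/batch, dC_R/dC_A = −r_R/(r_R+r_S) = −k₁/(k₁+k₂·C_A).
Integrating from C_{A0} to C_A: C_R = (0.0930/0.0828)·ln[(0.0930+0.0828·6.47)/(0.0930+0.0828·2.60)] = 1.123·ln(0.6287/0.3084) = 0.8002 mol/L.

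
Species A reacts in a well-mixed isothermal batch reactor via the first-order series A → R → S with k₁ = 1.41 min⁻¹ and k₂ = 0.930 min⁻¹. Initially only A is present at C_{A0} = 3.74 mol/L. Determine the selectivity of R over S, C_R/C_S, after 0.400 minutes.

4.58

Solving the coupled first-order balances gives C_R(t) = [k₁/(k₂−k₁)]·C_{A0}·(e^(−k₁t) − e^(−k₂t)).
e^(−k₁t) = e^(−1.41×0.400) = e^(−0.5640) = 0.5689; e^(−k₂t) = e^(−0.3720) = 0.6894.
C_R = 1.41×3.74/(0.930−1.41) × (0.5689−0.6894) = (-10.99)×(-0.1204) = 1.323 mol/L.
C_A = C_{A0}e^(−k₁t) = 2.128 mol/L, so C_S = C_{A0}−C_A−C_R = 0.2892 mol/L; C_R/C_S = 4.58.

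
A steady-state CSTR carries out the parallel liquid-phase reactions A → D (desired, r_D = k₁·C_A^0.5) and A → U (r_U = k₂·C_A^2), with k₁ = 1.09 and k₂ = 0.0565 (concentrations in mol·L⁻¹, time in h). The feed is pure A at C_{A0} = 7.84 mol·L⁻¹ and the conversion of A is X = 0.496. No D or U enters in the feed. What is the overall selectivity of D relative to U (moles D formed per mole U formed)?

2.46

Exit C_A = C_{A0}(1−X) = 7.84×0.504 = 3.951 mol·L⁻¹.
A CSTR operates uniformly at the exit composition, giving r_D = 2.167 and r_U = 0.8821 (each k·C_A^n at C_A = 3.951).
Overall selectivity = C_D/C_U = r_Dτ/(r_Uτ) = r_D/r_U = 2.46.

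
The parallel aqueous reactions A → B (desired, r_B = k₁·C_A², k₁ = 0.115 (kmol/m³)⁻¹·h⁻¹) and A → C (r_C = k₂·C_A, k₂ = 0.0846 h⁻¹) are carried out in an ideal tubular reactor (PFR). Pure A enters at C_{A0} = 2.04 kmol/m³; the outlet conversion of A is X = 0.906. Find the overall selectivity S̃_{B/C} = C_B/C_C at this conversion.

1.29

C_A = C_{A0}(1−X) = 0.1918 kmol/m³.
Along a PFR/batch, dC_C/dC_A = −r_C/(r_B+r_C) = −k₂/(k₂+k₁·C_A).
Integrating from C_{A0} to C_A: C_C = (0.0846/0.115)·ln[(0.0846+0.115·2.04)/(0.0846+0.115·0.192)] = 0.7357·ln(0.3192/0.1067) = 0.8065 kmol/m³.
Then C_B = (C_{A0}−C_A) − C_C = 1.848 − 0.8065 = 1.042 kmol/m³.
S̃_{B/C} = C_B/C_C = 1.042/0.8065 = 1.29.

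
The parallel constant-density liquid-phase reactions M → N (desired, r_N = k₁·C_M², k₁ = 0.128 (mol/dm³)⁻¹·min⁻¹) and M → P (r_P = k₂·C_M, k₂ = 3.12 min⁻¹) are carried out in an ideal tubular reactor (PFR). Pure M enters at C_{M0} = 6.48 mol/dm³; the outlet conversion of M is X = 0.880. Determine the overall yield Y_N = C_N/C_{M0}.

0.111

C_M = C_{M0}(1−X) = 0.7776 mol/dm³.
Along a PFR/batch, dC_P/dC_M = −r_P/(r_N+r_P) = −k₂/(k₂+k₁·C_M).
Integrating from C_{M0} to C_M: C_P = (3.12/0.128)·ln[(3.12+0.128·6.48)/(3.12+0.128·0.778)] = 24.38·ln(3.949/3.220) = 4.981 mol/dm³.
Then C_N = (C_{M0}−C_M) − C_P = 5.702 − 4.981 = 0.7217 mol/dm³.
Y_N = C_N/C_{M0} = 0.7217/6.48 = 0.111.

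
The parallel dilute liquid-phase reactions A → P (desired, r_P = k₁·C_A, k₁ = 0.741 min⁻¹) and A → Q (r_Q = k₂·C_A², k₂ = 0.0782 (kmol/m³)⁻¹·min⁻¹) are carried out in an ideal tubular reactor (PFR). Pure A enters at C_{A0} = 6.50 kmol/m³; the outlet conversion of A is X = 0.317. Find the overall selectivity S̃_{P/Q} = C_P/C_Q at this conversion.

1.74

C_A = C_{A0}(1−X) = 4.440 kmol/m³.
Along a PFR/batch, dC_P/dC_A = −r_P/(r_P+r_Q) = −k₁/(k₁+k₂·C_A).
Integrating from C_{A0} to C_A: C_P = (0.741/0.0782)·ln[(0.741+0.0782·6.50)/(0.741+0.0782·4.44)] = 9.476·ln(1.249/1.088) = 1.308 kmol/m³.
C_Q = (C_{A0}−C_A)−C_P = 0.7520 kmol/m³; S̃_{P/Q} = 1.308/0.7520 = 1.74.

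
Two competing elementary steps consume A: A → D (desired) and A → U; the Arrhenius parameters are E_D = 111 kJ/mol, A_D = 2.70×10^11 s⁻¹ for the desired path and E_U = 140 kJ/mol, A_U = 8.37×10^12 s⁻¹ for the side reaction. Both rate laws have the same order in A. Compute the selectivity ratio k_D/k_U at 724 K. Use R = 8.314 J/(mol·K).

k_D/k_U = (A_D/A_U)·exp[−(E_D−E_U)/(RT)] = (A_D/A_U)·exp[(E_U−E_D)/(RT)].
(E_U−E_D)/(RT) = (140−111)×10³/(8.314×724) = 29000/6019 = 4.818.
k_D/k_U = (2.70×10^11/8.37×10^12)·exp(4.818) = 0.03226 × 123.7 = 3.99.
Since E_D < E_U, lowering the temperature improves selectivity toward D.

3.99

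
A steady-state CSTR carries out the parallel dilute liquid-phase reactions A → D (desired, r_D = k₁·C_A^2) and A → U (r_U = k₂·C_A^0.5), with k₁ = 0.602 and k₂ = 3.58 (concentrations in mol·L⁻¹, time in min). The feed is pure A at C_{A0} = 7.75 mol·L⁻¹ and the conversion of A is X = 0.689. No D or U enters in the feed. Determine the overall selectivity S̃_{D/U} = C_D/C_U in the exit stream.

0.629

Exit C_A = C_{A0}(1−X) = 7.75×0.311 = 2.410 mol·L⁻¹.
Rates in a CSTR are evaluated at the outlet concentration: r_D = 0.602×2.410^2 = 3.497, r_U = 3.58×2.410^0.5 = 5.558.
Overall selectivity = C_D/C_U = r_Dτ/(r_Uτ) = r_D/r_U = 0.629.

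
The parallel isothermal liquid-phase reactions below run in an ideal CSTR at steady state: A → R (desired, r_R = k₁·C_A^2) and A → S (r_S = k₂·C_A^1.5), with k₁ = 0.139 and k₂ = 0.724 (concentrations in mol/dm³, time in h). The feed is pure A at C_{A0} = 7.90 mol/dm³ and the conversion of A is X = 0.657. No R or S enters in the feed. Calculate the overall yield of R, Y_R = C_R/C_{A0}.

0.158

Exit C_A = C_{A0}(1−X) = 7.90×0.343 = 2.710 mol/dm³.
Rates in a CSTR are evaluated at the outlet concentration: r_R = 0.139×2.710^2 = 1.021, r_S = 0.724×2.710^1.5 = 3.229.
Fraction of consumed A going to R: r_R/(r_R+r_S) = 0.2401.
C_R = 0.2401·C_{A0}·X = 0.2401×7.90×0.657 = 1.25 mol/dm³; Y_R = C_R/C_{A0} = 0.158.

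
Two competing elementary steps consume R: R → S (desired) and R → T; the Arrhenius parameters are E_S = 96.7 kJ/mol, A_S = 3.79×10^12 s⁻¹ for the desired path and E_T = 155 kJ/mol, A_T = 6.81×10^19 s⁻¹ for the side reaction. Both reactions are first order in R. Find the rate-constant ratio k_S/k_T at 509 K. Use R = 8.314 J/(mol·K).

With equal orders, S_{S/T} = k_S/k_T = (A_S/A_T)·exp[(E_T−E_S)/(RT)].
(E_T−E_S)/(RT) = (155−96.7)×10³/(8.314×509) = 58300/4232 = 13.78.
k_S/k_T = (3.79×10^12/6.81×10^19)·exp(13.78) = 5.565×10^-8 × 9.618×10^5 = 0.0535.
Since E_S < E_T, lowering the temperature improves selectivity toward S.

0.0535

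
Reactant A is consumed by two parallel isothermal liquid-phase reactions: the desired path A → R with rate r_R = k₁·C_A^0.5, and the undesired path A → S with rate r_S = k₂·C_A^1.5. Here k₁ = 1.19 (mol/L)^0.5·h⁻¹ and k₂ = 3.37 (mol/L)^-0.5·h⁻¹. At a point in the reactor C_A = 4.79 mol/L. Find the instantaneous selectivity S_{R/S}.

S_{R/S} = r_R/r_S = (k₁·C_A^0.5)/(k₂·C_A^1.5) = (k₁/k₂)·C_A⁻¹.
= (1.19×4.790^0.5) / (3.37×4.790^1.5) = 2.604/35.33 = 0.0737.

0.0737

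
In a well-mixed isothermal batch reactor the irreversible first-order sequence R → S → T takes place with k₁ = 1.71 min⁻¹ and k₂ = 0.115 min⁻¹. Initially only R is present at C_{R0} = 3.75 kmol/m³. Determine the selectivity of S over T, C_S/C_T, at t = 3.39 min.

2.64

The intermediate concentration in a first-order A→B→C sequence is C_S = k₁C_{R0}(e^(−k₁t) − e^(−k₂t))/(k₂−k₁).
e^(−k₁t) = e^(−1.71×3.39) = e^(−5.797) = 0.003037; e^(−k₂t) = e^(−0.3899) = 0.6772.
C_S = 1.71×3.75/(0.115−1.71) × (0.003037−0.6772) = (-4.020)×(-0.6741) = 2.710 kmol/m³.
C_R = C_{R0}e^(−k₁t) = 0.01139 kmol/m³, so C_T = C_{R0}−C_R−C_S = 1.028 kmol/m³; C_S/C_T = 2.64.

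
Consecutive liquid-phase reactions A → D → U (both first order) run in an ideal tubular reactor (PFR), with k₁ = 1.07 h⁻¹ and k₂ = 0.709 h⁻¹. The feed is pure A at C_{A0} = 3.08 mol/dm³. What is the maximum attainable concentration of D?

At the optimum, C_{D,max}/C_{A0} = (k₁/k₂)^[k₂/(k₂−k₁)].
= (1.07/0.709)^(0.709/(0.709−1.07)) = (1.509)^(-1.964) = 0.4456.
C_{D,max} = 0.4456×3.08 = 1.37 mol/dm³.

1.37 mol/dm³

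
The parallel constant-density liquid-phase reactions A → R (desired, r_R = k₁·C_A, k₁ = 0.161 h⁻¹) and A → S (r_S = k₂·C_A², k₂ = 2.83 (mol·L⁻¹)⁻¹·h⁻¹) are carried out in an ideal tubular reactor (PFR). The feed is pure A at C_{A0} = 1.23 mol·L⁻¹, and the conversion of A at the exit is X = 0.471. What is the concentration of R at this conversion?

C_A = C_{A0}(1−X) = 0.6507 mol·L⁻¹.
Along a PFR/batch, dC_R/dC_A = −r_R/(r_R+r_S) = −k₁/(k₁+k₂·C_A).
Integrating from C_{A0} to C_A: C_R = (0.161/2.83)·ln[(0.161+2.83·1.23)/(0.161+2.83·0.651)] = 0.05689·ln(3.642/2.002) = 0.03403 mol·L⁻¹.

0.0340 mol·L⁻¹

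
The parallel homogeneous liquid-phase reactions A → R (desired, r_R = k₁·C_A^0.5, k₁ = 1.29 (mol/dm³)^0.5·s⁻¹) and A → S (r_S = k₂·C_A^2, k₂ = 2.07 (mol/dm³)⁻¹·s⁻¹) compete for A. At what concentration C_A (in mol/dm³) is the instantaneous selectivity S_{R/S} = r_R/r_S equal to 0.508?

S_{R/S} = (k₁/k₂)·C_A^-1.5 ⇒ C_A = (S·k₂/k₁)^(1/(-1.5)).
= (0.508×2.07/1.29)^(-0.6667) = (0.8152)^(-0.6667) = 1.15 mol/dm³.

1.15 mol/dm³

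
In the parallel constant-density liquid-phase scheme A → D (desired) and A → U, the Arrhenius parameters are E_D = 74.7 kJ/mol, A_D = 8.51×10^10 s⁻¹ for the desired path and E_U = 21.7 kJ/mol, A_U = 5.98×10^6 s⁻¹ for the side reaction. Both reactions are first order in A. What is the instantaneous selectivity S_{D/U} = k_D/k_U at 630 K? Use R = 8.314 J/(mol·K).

With equal orders, S_{D/U} = k_D/k_U = (A_D/A_U)·exp[(E_U−E_D)/(RT)].
(E_U−E_D)/(RT) = (21.7−74.7)×10³/(8.314×630) = -53000/5238 = -10.12.
k_D/k_U = (8.51×10^10/5.98×10^6)·exp(-10.12) = 14231 × 4.032×10^-5 = 0.574.
Since E_D > E_U, raising the temperature improves selectivity toward D.

0.574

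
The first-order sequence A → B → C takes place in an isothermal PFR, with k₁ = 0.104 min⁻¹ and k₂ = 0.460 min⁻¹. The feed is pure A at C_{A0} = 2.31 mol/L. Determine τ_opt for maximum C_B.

Setting dC_B/dτ = 0 gives τ_opt = ln(k₂/k₁)/(k₂−k₁).
= ln(0.460/0.104)/(0.460−0.104) = ln(4.423)/0.3560 = 1.487/0.3560 = 4.18 min.

4.18 min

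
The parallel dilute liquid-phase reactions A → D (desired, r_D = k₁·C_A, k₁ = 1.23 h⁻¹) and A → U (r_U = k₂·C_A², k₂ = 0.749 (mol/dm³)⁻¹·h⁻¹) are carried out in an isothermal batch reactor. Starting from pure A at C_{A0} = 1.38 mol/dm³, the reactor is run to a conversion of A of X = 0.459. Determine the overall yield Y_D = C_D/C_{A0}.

0.280

C_A = C_{A0}(1−X) = 0.7466 mol/dm³.
Along a PFR/batch, dC_D/dC_A = −r_D/(r_D+r_U) = −k₁/(k₁+k₂·C_A).
Integrating from C_{A0} to C_A: C_D = (1.23/0.749)·ln[(1.23+0.749·1.38)/(1.23+0.749·0.747)] = 1.642·ln(2.264/1.789) = 0.3862 mol/dm³.
Y_D = C_D/C_{A0} = 0.3862/1.38 = 0.280.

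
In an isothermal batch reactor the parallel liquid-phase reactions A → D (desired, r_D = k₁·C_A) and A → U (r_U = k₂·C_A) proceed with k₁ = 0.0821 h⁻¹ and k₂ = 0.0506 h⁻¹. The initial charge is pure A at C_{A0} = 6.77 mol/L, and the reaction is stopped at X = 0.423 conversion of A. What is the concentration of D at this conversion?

C_A = C_{A0}(1−X) = 3.906 mol/L.
Both paths are first order in A, so the instantaneous fraction to D is constant: dC_D/d(−C_A) = k₁/(k₁+k₂) = 0.6187.
C_D = 0.6187·(C_{A0}−C_A) = 0.6187×2.864 = 1.77 mol/L.

1.77 mol/L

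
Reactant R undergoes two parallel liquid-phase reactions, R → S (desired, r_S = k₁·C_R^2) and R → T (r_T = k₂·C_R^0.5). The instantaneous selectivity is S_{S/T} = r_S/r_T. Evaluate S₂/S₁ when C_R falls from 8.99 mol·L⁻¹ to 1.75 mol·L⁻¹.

0.0859

S_{S/T} = (k₁/k₂)·C_R^1.5, so S₂/S₁ = (C_{R,2}/C_{R,1})^1.5.
= (1.75/8.99)^1.5 = (0.1947)^1.5 = 0.0859.
Selectivity toward S falls as C_R falls — high-concentration operation is favoured.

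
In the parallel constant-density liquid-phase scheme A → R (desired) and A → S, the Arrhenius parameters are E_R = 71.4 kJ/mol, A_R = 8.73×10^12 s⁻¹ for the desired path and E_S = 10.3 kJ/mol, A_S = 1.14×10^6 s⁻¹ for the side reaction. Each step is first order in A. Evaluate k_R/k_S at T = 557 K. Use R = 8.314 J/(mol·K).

With equal orders, S_{R/S} = k_R/k_S = (A_R/A_S)·exp[(E_S−E_R)/(RT)].
(E_S−E_R)/(RT) = (10.3−71.4)×10³/(8.314×557) = -61100/4631 = -13.19.
k_R/k_S = (8.73×10^12/1.14×10^6)·exp(-13.19) = 7.658×10^6 × 1.862×10^-6 = 14.3.

14.3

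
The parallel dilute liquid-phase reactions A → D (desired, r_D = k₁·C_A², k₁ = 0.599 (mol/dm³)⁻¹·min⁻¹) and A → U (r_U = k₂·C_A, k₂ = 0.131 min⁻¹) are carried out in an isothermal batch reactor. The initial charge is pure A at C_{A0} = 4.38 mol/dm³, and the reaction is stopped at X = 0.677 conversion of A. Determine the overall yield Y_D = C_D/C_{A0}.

C_A = C_{A0}(1−X) = 1.415 mol/dm³.
Along a PFR/batch, dC_U/dC_A = −r_U/(r_D+r_U) = −k₂/(k₂+k₁·C_A).
Integrating from C_{A0} to C_A: C_U = (0.131/0.599)·ln[(0.131+0.599·4.38)/(0.131+0.599·1.41)] = 0.2187·ln(2.755/0.9784) = 0.2264 mol/dm³.
Then C_D = (C_{A0}−C_A) − C_U = 2.965 − 0.2264 = 2.739 mol/dm³.
Y_D = C_D/C_{A0} = 2.739/4.38 = 0.625.

0.625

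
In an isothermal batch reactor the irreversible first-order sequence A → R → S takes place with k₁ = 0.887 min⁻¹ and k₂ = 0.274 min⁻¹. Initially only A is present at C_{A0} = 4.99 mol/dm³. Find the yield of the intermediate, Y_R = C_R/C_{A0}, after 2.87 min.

Solving the coupled first-order balances gives C_R(t) = [k₁/(k₂−k₁)]·C_{A0}·(e^(−k₁t) − e^(−k₂t)).
e^(−k₁t) = e^(−0.887×2.87) = e^(−2.546) = 0.07842; e^(−k₂t) = e^(−0.7864) = 0.4555.
C_R = 0.887×4.99/(0.274−0.887) × (0.07842−0.4555) = (-7.220)×(-0.3771) = 2.723 mol/dm³.
Y_R = C_R/C_{A0} = 2.723/4.99 = 0.546.

0.546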